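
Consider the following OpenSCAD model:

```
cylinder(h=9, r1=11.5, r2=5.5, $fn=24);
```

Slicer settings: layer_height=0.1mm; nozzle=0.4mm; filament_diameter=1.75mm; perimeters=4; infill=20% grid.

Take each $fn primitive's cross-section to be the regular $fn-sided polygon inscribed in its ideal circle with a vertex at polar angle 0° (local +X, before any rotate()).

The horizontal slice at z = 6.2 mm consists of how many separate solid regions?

1

At z = 6.2 mm: the cone: at t=0.689 of its height the radius interpolates to r₁+(r₂−r₁)t = 7.367, giving a regular 24-gon of that circumradius. The result has 1 disconnected region.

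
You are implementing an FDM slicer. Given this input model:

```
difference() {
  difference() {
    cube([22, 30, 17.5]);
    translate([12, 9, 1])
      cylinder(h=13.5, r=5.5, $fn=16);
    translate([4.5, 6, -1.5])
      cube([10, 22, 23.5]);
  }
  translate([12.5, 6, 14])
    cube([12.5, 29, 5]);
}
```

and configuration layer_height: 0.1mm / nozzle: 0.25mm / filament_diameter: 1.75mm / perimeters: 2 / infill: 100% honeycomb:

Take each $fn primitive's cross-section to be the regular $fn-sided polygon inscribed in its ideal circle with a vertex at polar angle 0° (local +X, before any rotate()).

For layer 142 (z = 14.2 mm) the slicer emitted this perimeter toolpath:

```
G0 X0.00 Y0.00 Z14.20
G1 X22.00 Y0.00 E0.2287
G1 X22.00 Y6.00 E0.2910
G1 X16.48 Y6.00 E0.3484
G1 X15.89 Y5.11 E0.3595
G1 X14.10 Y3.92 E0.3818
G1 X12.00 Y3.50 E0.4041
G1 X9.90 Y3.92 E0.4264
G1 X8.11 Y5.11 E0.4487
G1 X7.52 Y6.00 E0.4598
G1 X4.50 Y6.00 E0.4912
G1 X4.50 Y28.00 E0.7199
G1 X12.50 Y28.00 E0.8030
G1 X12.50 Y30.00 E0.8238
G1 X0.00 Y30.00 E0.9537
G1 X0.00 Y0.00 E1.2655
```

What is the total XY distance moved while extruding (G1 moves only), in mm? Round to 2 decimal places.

Sum the Euclidean lengths of each G1 segment: total = 121.76 mm.

121.76 mm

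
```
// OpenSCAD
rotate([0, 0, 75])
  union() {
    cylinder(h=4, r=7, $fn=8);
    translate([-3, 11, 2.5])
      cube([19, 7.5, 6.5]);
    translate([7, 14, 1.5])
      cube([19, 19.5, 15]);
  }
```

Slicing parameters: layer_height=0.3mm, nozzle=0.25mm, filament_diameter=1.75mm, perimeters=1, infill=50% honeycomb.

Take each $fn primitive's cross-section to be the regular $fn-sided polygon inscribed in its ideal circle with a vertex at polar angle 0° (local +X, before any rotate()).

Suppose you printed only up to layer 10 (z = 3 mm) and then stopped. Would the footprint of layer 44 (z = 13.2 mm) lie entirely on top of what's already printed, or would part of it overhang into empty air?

Compare the two slices. At z = 3: the r=7 cylinder gives a regular 8-gon of circumradius 7 (constant along its height) (area = (8/2)·7.000²·sin(360°/8) = 138.59 mm²); the 19×7.5 cube at (-3, 11) contributes its full rectangle (area 142.50 mm²); the cube at (7, 14) is present — its section is the full 19×19.5 rectangle (area 370.50 mm²); Combining (union): the regions partially overlap — summed areas 651.59 mm² minus the doubly-counted overlap 40.50 mm² gives 611.09 mm² — area = 611.09 mm²; (whole slice rotated 75° about Z — lengths, areas and connectivity unchanged). At z = 13.2: the cylinder does not reach this height (z outside [0, 4]); the cube at (-3, 11) is absent (z outside [2.5, 9]); the cube at (7, 14) (footprint 19×19.5) is included at this height (area 370.50 mm²); Merging all regions: only the 19×19.5 cube at (7, 14) is present, so the union is just that shape — area = 370.50 mm²; (rotated 75° about Z; rotation is an isometry so areas/perimeters/island counts are preserved). Checking containment: the cross-section at z = 13.2 is a subset of the cross-section at z = 3.

entirely on top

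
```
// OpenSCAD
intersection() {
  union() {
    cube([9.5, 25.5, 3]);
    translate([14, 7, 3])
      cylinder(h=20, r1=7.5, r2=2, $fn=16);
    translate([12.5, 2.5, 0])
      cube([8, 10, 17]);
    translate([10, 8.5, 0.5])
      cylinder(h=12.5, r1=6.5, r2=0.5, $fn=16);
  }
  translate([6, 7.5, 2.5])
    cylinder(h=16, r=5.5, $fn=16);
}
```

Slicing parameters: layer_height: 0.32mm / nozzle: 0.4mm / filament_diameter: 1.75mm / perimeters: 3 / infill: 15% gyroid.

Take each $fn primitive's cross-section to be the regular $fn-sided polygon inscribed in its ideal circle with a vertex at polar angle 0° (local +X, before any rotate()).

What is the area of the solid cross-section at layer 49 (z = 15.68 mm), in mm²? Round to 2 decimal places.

4.50 mm²

At z = 15.68 mm: the cube is not intersected at this z (z outside [0, 3]); the cone at (14, 7) (r1=7.5→r2=2) has section circumradius 4.013 here — a regular 16-gon (area = (16/2)·4.013²·sin(360°/16) = 49.30 mm²); the 8×10 cube at (12.5, 2.5) contributes its full rectangle (area 80.00 mm²); the cone at (10, 8.5) does not reach this height (z outside [0.5, 13]); Combining (union): the regions partially overlap — summed areas 129.30 mm² minus the doubly-counted overlap 36.24 mm² gives 93.06 mm² — area = 93.06 mm²; the cylinder at (6, 7.5): section is a regular 16-gon, circumradius r=5.5 (area = (16/2)·5.500²·sin(360°/16) = 92.61 mm²); Keeping only the common overlap: the r=5.5 cylinder at (6, 7.5) partially overlaps that combined region; clipping to the common part keeps 4.50 mm² — area = 4.50 mm². Overall, the cross-section is a single solid region. Net area = 4.50 mm².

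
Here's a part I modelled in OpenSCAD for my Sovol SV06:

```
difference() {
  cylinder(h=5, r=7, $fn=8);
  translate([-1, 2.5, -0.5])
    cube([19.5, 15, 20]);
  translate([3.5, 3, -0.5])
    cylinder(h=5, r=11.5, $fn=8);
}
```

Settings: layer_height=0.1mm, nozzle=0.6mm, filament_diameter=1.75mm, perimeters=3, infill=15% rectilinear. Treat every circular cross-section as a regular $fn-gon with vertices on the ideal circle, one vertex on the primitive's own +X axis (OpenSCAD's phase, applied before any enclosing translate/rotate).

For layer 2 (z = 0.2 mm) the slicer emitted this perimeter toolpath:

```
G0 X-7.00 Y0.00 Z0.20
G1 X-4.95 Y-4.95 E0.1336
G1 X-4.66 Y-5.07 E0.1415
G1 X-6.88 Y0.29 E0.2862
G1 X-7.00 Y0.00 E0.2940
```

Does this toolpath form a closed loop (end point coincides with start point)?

yes

Start point (G0): (-7.00, 0.00). End point (last G1): the path returns to the start — closed.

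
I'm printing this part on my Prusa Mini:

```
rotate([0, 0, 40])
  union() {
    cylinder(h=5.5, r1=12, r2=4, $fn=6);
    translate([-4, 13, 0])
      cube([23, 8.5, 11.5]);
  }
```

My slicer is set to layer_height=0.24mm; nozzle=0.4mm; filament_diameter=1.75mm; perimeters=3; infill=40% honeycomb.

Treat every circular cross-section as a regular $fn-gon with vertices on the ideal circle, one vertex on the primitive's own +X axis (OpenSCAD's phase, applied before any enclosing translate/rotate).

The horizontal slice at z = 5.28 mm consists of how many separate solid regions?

2

At z = 5.28 mm: the cone (r1=12→r2=4) has section circumradius 4.320 here — a regular 6-gon; the 23×8.5 cube at (-4, 13) contributes its full rectangle; Combining (union): the 2 present regions are separate (no shared area or edge), so areas and boundary lengths simply add and each stays a separate island — 2 connected regions; (whole slice rotated 40° about Z — lengths, areas and connectivity unchanged). The result has 2 disconnected regions.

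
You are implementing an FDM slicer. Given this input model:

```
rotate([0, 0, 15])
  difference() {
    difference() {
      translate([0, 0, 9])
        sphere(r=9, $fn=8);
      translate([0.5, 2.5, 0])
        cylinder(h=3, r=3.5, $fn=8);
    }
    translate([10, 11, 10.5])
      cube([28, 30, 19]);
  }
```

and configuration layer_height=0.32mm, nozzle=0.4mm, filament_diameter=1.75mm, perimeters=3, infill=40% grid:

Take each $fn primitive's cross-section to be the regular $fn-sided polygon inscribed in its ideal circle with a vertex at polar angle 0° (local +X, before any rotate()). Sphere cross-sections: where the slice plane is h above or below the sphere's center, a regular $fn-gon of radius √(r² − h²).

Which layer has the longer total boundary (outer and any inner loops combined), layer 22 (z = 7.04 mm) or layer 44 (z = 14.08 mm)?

layer 22 (z = 7.04 mm)

Layer 22 (z = 7.04): the r=9 sphere slices to a regular 8-gon of circumradius 8.784 (√(r²−h²) with h=1.96 from center) (perimeter = 2·8·8.784·sin(180°/8) = 53.78 mm); the cylinder at (0.5, 2.5) is not intersected at this z (z outside [0, 3]); After the difference (first − rest): none of the subtracted shapes is present at this height, so the r=9 sphere is unchanged — boundary = 53.78 mm; the cube at (10, 11) is not intersected at this z (z outside [10.5, 29.5]); Subtracting the remaining from the first: none of the subtracted shapes is present at this height, so the result so far is unchanged — boundary = 53.78 mm; (whole slice rotated 15° about Z — lengths, areas and connectivity unchanged). So its perimeter = 53.78 mm. Layer 44 (z = 14.08): the r=9 sphere contributes a regular 8-gon of circumradius √(9²−5.08²) = 7.429 (perimeter = 2·8·7.429·sin(180°/8) = 45.49 mm); the cylinder at (0.5, 2.5) is absent (z outside [0, 3]); Taking the first minus the rest: none of the subtracted shapes is present at this height, so the r=9 sphere is unchanged — boundary = 45.49 mm; the cube at (10, 11) (footprint 28×30) is included at this height (perimeter 116.00 mm); Taking the first minus the rest: starting from the result so far, the 28×30 cube at (10, 11) misses the remaining region (no effect) — boundary = 45.49 mm; (whole slice rotated 15° about Z — lengths, areas and connectivity unchanged). So its perimeter = 45.49 mm. Layer 22 is larger (53.78 vs 45.49 mm).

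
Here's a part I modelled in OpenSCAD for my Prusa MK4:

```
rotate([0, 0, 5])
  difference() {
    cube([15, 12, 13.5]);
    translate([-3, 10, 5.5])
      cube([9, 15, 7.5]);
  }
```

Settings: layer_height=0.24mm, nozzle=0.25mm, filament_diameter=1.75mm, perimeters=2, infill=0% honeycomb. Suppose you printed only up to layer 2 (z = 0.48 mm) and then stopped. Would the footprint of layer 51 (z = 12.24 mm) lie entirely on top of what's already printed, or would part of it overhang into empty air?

Compare the two slices. At z = 0.48: the cube (footprint 15×12) is included at this height (area 180.00 mm²); the cube at (-3, 10) is not intersected at this z (z outside [5.5, 13]); After the difference (first − rest): none of the subtracted shapes is present at this height, so the 15×12 cube is unchanged — area = 180.00 mm²; (rotated 5° about Z; rotation is an isometry so areas/perimeters/island counts are preserved). At z = 12.24: the 15×12 cube contributes its full rectangle (area 180.00 mm²); the 9×15 cube at (-3, 10) contributes its full rectangle (area 135.00 mm²); After the difference (first − rest): starting from the 15×12 cube (180.00 mm²), the 9×15 cube at (-3, 10) partially overlaps it — only the 12.00 mm² overlap (of its 135.00 mm²) is removed, clipping the outline — area = 168.00 mm²; (whole slice rotated 5° about Z — lengths, areas and connectivity unchanged). Checking containment: the cross-section at z = 12.24 is a subset of the cross-section at z = 0.48.

entirely on top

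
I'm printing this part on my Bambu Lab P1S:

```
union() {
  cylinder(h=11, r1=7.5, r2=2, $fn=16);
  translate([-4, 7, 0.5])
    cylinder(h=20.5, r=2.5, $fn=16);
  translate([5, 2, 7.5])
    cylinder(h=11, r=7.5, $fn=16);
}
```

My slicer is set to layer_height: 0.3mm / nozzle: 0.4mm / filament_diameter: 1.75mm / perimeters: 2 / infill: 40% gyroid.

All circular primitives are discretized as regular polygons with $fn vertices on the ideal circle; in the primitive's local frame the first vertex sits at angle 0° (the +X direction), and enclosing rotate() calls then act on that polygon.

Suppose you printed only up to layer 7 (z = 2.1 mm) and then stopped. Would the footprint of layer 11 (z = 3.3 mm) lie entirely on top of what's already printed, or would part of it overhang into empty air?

Compare the two slices. At z = 2.1: the cone: at t=0.191 of its height the radius interpolates to r₁+(r₂−r₁)t = 6.450, giving a regular 16-gon of that circumradius (area = (16/2)·6.450²·sin(360°/16) = 127.36 mm²); the r=2.5 cylinder at (-4, 7) gives a regular 16-gon of circumradius 2.5 (constant along its height) (area = (16/2)·2.500²·sin(360°/16) = 19.13 mm²); the cylinder at (5, 2) does not reach this height (z outside [7.5, 18.5]); Combining (union): the regions partially overlap — summed areas 146.50 mm² minus the doubly-counted overlap 1.67 mm² gives 144.82 mm² — area = 144.82 mm². At z = 3.3: the cone contributes a regular 16-gon of circumradius 5.850 (interpolated between r1=7.5 and r2=2 at t=0.300) (area = (16/2)·5.850²·sin(360°/16) = 104.77 mm²); the r=2.5 cylinder at (-4, 7) gives a regular 16-gon of circumradius 2.5 (constant along its height) (area = (16/2)·2.500²·sin(360°/16) = 19.13 mm²); the cylinder at (5, 2) is not intersected at this z (z outside [7.5, 18.5]); Merging all regions: the regions partially overlap — summed areas 123.91 mm² minus the doubly-counted overlap 0.19 mm² gives 123.72 mm² — area = 123.72 mm². Checking containment: the cross-section at z = 3.3 is a subset of the cross-section at z = 2.1.

entirely on top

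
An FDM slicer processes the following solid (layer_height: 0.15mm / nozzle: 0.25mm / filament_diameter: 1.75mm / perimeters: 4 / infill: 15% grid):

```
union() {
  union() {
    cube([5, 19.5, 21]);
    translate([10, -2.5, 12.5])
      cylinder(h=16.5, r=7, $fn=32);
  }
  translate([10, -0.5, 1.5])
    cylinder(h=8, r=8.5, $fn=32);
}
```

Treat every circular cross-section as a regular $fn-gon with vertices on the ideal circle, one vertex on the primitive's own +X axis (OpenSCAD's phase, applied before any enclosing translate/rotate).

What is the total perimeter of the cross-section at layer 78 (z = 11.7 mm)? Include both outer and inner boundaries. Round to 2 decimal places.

49.00 mm

At z = 11.7 mm: the cube is present — its section is the full 5×19.5 rectangle (perimeter 49.00 mm); the cylinder at (10, -2.5) is not intersected at this z (z outside [12.5, 29]); Merging all regions: only the 5×19.5 cube is present, so the union is just that shape — boundary = 49.00 mm; the cylinder at (10, -0.5) is absent (z outside [1.5, 9.5]); Taking the union: only the result so far is present, so the union is just that shape — boundary = 49.00 mm. Overall, the cross-section is a single solid region. Total boundary length (outer) = 49.00 mm.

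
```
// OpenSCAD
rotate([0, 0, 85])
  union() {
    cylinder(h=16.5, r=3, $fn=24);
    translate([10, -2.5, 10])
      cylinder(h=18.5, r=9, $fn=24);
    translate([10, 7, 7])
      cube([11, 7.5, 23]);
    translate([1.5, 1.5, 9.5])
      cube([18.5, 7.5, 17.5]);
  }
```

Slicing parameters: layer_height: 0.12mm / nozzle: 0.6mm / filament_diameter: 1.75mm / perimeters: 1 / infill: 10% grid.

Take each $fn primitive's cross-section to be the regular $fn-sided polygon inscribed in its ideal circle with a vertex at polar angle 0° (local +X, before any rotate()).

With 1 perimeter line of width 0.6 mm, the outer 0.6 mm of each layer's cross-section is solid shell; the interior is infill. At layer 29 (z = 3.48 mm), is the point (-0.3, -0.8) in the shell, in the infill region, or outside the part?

At z = 3.48 mm: the r=3 cylinder gives a regular 24-gon of circumradius 3 (constant along its height); the cylinder at (10, -2.5) is absent (z outside [10, 28.5]); the cube at (10, 7) is not intersected at this z (z outside [7, 30]); the cube at (1.5, 1.5) does not reach this height (z outside [9.5, 27]); Merging all regions: only the r=3 cylinder is present, so the union is just that shape — 1 connected region; (whole slice rotated 85° about Z — lengths, areas and connectivity unchanged). Overall, the cross-section is a single solid region. Undo the 85° rotation: the query point maps to (-0.823, 0.229) in the un-rotated model frame. The nearest boundary edge runs (-2.60, 1.50)→(-2.90, 0.78); distance from the point to it = 2.13 mm. The point is inside the cross-section and 2.13 mm from the nearest boundary — more than the 0.6 mm shell width (1 × 0.6), so it's in the infill interior.

infill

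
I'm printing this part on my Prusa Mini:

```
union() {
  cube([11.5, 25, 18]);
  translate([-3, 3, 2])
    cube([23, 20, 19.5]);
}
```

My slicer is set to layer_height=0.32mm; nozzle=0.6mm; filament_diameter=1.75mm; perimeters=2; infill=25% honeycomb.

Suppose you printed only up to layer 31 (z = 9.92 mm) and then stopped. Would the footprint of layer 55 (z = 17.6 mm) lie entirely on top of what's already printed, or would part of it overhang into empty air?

Compare the two slices. At z = 9.92: the cube (footprint 11.5×25) is included at this height (area 287.50 mm²); the cube at (-3, 3) is present — its section is the full 23×20 rectangle (area 460.00 mm²); Taking the union: the regions partially overlap — summed areas 747.50 mm² minus the doubly-counted overlap 230.00 mm² gives 517.50 mm² — area = 517.50 mm². At z = 17.6: the 11.5×25 cube contributes its full rectangle (area 287.50 mm²); the cube at (-3, 3) (footprint 23×20) is included at this height (area 460.00 mm²); Merging all regions: the regions partially overlap — summed areas 747.50 mm² minus the doubly-counted overlap 230.00 mm² gives 517.50 mm² — area = 517.50 mm². Checking containment: the cross-section at z = 17.6 is a subset of the cross-section at z = 9.92.

entirely on top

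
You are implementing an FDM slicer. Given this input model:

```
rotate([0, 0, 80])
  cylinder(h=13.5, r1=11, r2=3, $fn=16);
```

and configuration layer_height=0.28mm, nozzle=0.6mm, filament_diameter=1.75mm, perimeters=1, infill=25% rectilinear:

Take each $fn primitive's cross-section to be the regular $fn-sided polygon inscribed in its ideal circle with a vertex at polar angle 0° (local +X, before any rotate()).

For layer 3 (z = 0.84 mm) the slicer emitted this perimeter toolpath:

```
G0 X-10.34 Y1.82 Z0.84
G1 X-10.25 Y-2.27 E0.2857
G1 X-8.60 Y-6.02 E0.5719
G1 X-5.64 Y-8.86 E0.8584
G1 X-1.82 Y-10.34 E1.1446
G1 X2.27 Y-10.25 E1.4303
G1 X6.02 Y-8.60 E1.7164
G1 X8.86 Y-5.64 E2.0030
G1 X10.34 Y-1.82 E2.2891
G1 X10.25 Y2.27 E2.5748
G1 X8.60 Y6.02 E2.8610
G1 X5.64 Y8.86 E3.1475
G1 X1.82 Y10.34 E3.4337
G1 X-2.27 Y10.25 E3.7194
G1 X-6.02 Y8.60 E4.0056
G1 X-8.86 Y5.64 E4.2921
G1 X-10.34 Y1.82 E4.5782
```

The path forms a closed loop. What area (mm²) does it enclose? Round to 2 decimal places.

Apply the shoelace formula to the sequence of (X, Y) vertices; enclosed area = 337.49 mm².

337.49 mm²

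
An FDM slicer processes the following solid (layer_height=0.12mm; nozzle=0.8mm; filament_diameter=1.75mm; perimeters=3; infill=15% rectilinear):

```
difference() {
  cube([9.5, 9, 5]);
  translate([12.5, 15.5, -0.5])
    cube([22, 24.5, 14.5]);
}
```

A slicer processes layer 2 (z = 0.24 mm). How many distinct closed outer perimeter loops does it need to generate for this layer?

1

At z = 0.24 mm: the cube (footprint 9.5×9) is included at this height; the 22×24.5 cube at (12.5, 15.5) contributes its full rectangle; After the difference (first − rest): starting from the 9.5×9 cube, the 22×24.5 cube at (12.5, 15.5) misses the remaining region (no effect) — 1 connected region. The result has 1 disconnected region.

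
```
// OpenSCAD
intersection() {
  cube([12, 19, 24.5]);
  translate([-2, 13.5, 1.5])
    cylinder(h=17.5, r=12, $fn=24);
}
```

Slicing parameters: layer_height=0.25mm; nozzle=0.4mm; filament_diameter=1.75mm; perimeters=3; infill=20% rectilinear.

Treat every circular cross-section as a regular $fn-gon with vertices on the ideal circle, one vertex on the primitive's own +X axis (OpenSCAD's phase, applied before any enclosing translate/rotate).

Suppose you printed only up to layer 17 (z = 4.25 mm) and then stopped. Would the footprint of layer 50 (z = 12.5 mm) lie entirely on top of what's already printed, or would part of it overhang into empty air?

Compare the two slices. At z = 4.25: the 12×19 cube contributes its full rectangle (area 228.00 mm²); the r=12 cylinder at (-2, 13.5) gives a regular 24-gon of circumradius 12 (constant along its height) (area = (24/2)·12.000²·sin(360°/24) = 447.24 mm²); After intersecting: the r=12 cylinder at (-2, 13.5) partially overlaps the 12×19 cube; clipping to the common part keeps 140.27 mm² — area = 140.27 mm². At z = 12.5: the 12×19 cube contributes its full rectangle (area 228.00 mm²); the r=12 cylinder at (-2, 13.5) contributes a regular 24-gon of circumradius 12 (area = (24/2)·12.000²·sin(360°/24) = 447.24 mm²); Keeping only the common overlap: the r=12 cylinder at (-2, 13.5) partially overlaps the 12×19 cube; clipping to the common part keeps 140.27 mm² — area = 140.27 mm². Checking containment: the cross-section at z = 12.5 is a subset of the cross-section at z = 4.25.

entirely on top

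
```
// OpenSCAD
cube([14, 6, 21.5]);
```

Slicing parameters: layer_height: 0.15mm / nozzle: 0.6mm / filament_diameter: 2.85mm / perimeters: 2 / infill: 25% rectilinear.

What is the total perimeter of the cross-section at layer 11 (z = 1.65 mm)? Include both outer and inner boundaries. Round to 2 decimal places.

At z = 1.65 mm: the cube is present — its section is the full 14×6 rectangle (perimeter 40.00 mm). Overall, the cross-section is a single solid region. Total boundary length (outer) = 40.00 mm.

40.00 mm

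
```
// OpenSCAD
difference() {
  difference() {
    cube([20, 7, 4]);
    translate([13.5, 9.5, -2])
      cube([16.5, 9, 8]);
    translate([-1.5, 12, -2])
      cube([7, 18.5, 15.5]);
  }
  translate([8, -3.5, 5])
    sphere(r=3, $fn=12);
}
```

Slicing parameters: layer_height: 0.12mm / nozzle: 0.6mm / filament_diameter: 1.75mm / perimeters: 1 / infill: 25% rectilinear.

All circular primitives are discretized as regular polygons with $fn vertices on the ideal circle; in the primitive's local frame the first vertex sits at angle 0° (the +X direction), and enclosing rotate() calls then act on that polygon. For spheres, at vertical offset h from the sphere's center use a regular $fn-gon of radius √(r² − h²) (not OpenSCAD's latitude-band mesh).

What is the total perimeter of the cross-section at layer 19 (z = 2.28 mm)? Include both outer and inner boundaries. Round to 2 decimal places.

54.00 mm

At z = 2.28 mm: the 20×7 cube contributes its full rectangle (perimeter 54.00 mm); the cube at (13.5, 9.5) (footprint 16.5×9) is included at this height (perimeter 51.00 mm); the cube at (-1.5, 12) is present — its section is the full 7×18.5 rectangle (perimeter 51.00 mm); Subtracting the remaining from the first: starting from the 20×7 cube, the 16.5×9 cube at (13.5, 9.5) misses the remaining region (no effect); the 7×18.5 cube at (-1.5, 12) misses the remaining region (no effect) — boundary = 54.00 mm; the r=3 sphere at (8, -3.5) slices to a regular 12-gon of circumradius 1.266 (√(r²−h²) with h=2.72 from center) (perimeter = 2·12·1.266·sin(180°/12) = 7.86 mm); After the difference (first − rest): starting from the result so far, the r=3 sphere at (8, -3.5) misses the remaining region (no effect) — boundary = 54.00 mm. Overall, the cross-section is a single solid region. Total boundary length (outer) = 54.00 mm.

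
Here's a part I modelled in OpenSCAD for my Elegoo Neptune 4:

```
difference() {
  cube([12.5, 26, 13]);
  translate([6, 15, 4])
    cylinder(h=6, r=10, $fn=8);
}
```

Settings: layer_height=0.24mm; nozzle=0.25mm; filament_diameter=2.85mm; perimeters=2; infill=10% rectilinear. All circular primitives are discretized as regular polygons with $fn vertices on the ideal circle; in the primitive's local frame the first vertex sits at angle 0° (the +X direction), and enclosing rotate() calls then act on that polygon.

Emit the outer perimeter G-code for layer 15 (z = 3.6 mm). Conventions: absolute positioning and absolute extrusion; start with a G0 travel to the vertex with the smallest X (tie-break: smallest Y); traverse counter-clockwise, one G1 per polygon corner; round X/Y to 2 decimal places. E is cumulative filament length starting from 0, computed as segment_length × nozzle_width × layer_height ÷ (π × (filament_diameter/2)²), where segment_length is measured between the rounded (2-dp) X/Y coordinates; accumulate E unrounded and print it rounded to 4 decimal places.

G0 X0.00 Y0.00 Z3.60
G1 X12.50 Y0.00 E0.1176
G1 X12.50 Y26.00 E0.3621
G1 X0.00 Y26.00 E0.4797
G1 X0.00 Y0.00 E0.7242

At z = 3.6 mm: the cube (footprint 12.5×26) is included at this height; the cylinder at (6, 15) is not intersected at this z (z outside [4, 10]); Subtracting the remaining from the first: none of the subtracted shapes is present at this height, so the 12.5×26 cube is unchanged — 1 connected region. The outline is a single polygon with 4 vertices. Extrusion per mm of travel: 0.25 × 0.24 / (π × 1.425²) = 0.009405. Accumulating E over each segment gives final E = 0.7242.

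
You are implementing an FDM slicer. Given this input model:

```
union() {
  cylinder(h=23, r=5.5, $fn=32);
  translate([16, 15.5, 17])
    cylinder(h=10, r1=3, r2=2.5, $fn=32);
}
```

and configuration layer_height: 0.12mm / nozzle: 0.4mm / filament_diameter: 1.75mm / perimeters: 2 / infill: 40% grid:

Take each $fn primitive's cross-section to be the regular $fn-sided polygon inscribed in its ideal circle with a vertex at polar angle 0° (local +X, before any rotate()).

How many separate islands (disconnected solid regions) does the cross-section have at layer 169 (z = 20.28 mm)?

2

At z = 20.28 mm: the r=5.5 cylinder contributes a regular 32-gon of circumradius 5.5; the cone at (16, 15.5) (r1=3→r2=2.5) has section circumradius 2.836 here — a regular 32-gon; Combining (union): the 2 present regions are separate (no shared area or edge), so areas and boundary lengths simply add and each stays a separate island — 2 connected regions. Overall, the cross-section has 2 separate islands. Island count = 2.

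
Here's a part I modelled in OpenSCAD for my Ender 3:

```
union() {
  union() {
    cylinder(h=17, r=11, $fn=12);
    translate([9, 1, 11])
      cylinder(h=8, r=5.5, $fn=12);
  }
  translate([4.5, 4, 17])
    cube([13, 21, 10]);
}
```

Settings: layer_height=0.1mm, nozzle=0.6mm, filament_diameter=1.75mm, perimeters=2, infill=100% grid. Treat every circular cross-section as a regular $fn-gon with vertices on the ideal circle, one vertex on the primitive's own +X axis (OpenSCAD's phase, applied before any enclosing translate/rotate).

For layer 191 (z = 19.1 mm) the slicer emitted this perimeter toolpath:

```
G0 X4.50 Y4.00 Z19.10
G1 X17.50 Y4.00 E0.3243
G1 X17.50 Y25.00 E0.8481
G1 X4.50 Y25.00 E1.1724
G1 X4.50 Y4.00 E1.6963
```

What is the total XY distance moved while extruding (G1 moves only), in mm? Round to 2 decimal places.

68.00 mm

Sum the Euclidean lengths of each G1 segment: total = 68.00 mm.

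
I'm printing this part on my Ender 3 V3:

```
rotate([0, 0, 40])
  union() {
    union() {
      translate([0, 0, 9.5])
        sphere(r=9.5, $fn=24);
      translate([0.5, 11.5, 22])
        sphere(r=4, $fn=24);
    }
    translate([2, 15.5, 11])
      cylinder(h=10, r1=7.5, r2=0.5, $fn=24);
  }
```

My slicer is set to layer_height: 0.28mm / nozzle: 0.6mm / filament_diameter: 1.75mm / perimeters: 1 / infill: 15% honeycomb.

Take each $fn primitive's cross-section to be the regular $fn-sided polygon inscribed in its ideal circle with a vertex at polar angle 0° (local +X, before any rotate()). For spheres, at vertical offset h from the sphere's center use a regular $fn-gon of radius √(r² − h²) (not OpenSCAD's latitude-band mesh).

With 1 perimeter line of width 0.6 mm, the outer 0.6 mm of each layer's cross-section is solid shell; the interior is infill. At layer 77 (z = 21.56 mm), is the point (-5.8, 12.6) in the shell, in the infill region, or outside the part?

At z = 21.56 mm: the sphere is not intersected at this z (|z−center|=12.060 > r=9.5); the r=4 sphere at (0.5, 11.5) contributes a regular 24-gon of circumradius √(4²−0.44²) = 3.976; Merging all regions: only the r=4 sphere at (0.5, 11.5) is present, so the union is just that shape — 1 connected region; the cone at (2, 15.5) is not intersected at this z (z outside [11, 21]); Merging all regions: only that combined region is present, so the union is just that shape — 1 connected region; (rotated 40° about Z; rotation is an isometry so areas/perimeters/island counts are preserved). Overall, the cross-section is a single solid region. Undo the 40° rotation: the query point maps to (3.656, 13.380) in the un-rotated model frame. The nearest boundary edge runs (3.94, 13.49)→(3.31, 14.31); distance from the point to it = 0.29 mm. The point is inside the cross-section, 0.29 mm from the nearest boundary — within the 0.6 mm shell band (1 × 0.6).

shell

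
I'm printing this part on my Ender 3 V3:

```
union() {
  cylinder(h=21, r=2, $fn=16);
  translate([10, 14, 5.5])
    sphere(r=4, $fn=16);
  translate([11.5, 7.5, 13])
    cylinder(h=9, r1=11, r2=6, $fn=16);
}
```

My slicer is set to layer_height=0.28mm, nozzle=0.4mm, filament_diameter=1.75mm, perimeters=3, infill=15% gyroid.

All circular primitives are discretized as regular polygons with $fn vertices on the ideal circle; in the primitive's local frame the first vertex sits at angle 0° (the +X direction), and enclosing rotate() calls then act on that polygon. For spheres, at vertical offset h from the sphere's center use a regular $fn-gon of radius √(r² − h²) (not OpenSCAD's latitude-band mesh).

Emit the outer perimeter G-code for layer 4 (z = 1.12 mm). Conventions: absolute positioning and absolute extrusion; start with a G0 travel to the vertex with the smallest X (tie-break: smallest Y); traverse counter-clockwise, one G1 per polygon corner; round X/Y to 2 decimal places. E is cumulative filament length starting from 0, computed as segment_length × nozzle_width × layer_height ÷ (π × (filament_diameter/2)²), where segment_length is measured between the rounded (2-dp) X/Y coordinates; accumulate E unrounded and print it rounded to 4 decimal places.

G0 X-2.00 Y0.00 Z1.12
G1 X-1.85 Y-0.77 E0.0365
G1 X-1.41 Y-1.41 E0.0727
G1 X-0.77 Y-1.85 E0.1089
G1 X0.00 Y-2.00 E0.1454
G1 X0.77 Y-1.85 E0.1819
G1 X1.41 Y-1.41 E0.2181
G1 X1.85 Y-0.77 E0.2542
G1 X2.00 Y0.00 E0.2908
G1 X1.85 Y0.77 E0.3273
G1 X1.41 Y1.41 E0.3635
G1 X0.77 Y1.85 E0.3996
G1 X0.00 Y2.00 E0.4362
G1 X-0.77 Y1.85 E0.4727
G1 X-1.41 Y1.41 E0.5089
G1 X-1.85 Y0.77 E0.5450
G1 X-2.00 Y0.00 E0.5815

At z = 1.12 mm: the r=2 cylinder gives a regular 16-gon of circumradius 2 (constant along its height); the sphere at (10, 14) does not reach this height (|z−center|=4.380 > r=4); the cone at (11.5, 7.5) does not reach this height (z outside [13, 22]); Combining (union): only the r=2 cylinder is present, so the union is just that shape — 1 connected region. The outline is a single polygon with 16 vertices. Extrusion per mm of travel: 0.4 × 0.28 / (π × 0.875²) = 0.046564. Accumulating E over each segment gives final E = 0.5815.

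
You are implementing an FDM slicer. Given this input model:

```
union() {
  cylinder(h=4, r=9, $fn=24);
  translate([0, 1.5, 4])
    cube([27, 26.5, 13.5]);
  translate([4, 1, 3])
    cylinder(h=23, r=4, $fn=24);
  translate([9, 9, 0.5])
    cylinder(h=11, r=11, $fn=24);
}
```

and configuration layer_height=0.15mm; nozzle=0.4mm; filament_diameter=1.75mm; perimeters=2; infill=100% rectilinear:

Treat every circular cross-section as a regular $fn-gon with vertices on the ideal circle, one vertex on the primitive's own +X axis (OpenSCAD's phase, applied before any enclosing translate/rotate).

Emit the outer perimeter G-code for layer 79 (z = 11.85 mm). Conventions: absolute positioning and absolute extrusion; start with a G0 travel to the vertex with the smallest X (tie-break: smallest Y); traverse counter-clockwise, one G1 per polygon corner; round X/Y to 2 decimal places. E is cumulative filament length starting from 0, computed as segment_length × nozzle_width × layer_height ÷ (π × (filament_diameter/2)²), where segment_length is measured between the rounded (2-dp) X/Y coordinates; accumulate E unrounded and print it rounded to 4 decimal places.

At z = 11.85 mm: the cylinder does not reach this height (z outside [0, 4]); the 27×26.5 cube at (0, 1.5) contributes its full rectangle; the cylinder at (4, 1): section is a regular 24-gon, circumradius r=4; the cylinder at (9, 9) is absent (z outside [0.5, 11.5]); Merging all regions: the regions partially overlap (shared area 20.88 mm²), so overlapping operands fuse into one piece — 1 connected region. The outline is a single polygon with 19 vertices. Extrusion per mm of travel: 0.4 × 0.15 / (π × 0.875²) = 0.024945. Accumulating E over each segment gives final E = 2.8107.

G0 X0.00 Y1.00 Z11.85
G1 X0.14 Y-0.04 E0.0262
G1 X0.54 Y-1.00 E0.0521
G1 X1.17 Y-1.83 E0.0781
G1 X2.00 Y-2.46 E0.1041
G1 X2.96 Y-2.86 E0.1300
G1 X4.00 Y-3.00 E0.1562
G1 X5.04 Y-2.86 E0.1824
G1 X6.00 Y-2.46 E0.2083
G1 X6.83 Y-1.83 E0.2343
G1 X7.46 Y-1.00 E0.2603
G1 X7.86 Y-0.04 E0.2863
G1 X8.00 Y1.00 E0.3125
G1 X7.93 Y1.50 E0.3250
G1 X27.00 Y1.50 E0.8007
G1 X27.00 Y28.00 E1.4618
G1 X0.00 Y28.00 E2.1353
G1 X0.00 Y1.50 E2.7964
G1 X0.07 Y1.50 E2.7981
G1 X0.00 Y1.00 E2.8107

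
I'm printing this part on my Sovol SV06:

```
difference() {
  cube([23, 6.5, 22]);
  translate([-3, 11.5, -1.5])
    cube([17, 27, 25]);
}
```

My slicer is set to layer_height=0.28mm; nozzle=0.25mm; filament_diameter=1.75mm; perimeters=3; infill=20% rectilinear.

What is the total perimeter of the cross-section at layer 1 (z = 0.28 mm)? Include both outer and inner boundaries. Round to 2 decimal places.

At z = 0.28 mm: the cube (footprint 23×6.5) is included at this height (perimeter 59.00 mm); the cube at (-3, 11.5) is present — its section is the full 17×27 rectangle (perimeter 88.00 mm); After the difference (first − rest): starting from the 23×6.5 cube, the 17×27 cube at (-3, 11.5) misses the remaining region (no effect) — boundary = 59.00 mm. Overall, the cross-section is a single solid region. Total boundary length (outer) = 59.00 mm.

59.00 mm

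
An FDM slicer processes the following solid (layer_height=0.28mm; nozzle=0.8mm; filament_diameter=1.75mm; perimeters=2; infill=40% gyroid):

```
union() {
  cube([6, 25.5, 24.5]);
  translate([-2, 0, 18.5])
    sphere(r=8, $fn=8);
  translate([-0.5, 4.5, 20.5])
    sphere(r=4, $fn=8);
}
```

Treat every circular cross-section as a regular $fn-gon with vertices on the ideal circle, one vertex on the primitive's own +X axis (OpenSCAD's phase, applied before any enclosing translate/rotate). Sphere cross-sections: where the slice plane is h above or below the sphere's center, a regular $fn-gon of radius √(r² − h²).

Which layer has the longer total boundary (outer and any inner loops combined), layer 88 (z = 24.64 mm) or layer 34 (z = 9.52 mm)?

Layer 88 (z = 24.64): the cube does not reach this height (z outside [0, 24.5]); the r=8 sphere at (-2, 0) slices to a regular 8-gon of circumradius 5.128 (√(r²−h²) with h=6.14 from center) (perimeter = 2·8·5.128·sin(180°/8) = 31.40 mm); the sphere at (-0.5, 4.5) is not intersected at this z (|z−center|=4.140 > r=4); Combining (union): only the r=8 sphere at (-2, 0) is present, so the union is just that shape — boundary = 31.40 mm. So its perimeter = 31.40 mm. Layer 34 (z = 9.52): the 6×25.5 cube contributes its full rectangle (perimeter 63.00 mm); the sphere at (-2, 0) is not intersected at this z (|z−center|=8.980 > r=8); the sphere at (-0.5, 4.5) does not reach this height (|z−center|=10.980 > r=4); Merging all regions: only the 6×25.5 cube is present, so the union is just that shape — boundary = 63.00 mm. So its perimeter = 63.00 mm. Layer 34 is larger (63.00 vs 31.40 mm).

layer 34 (z = 9.52 mm)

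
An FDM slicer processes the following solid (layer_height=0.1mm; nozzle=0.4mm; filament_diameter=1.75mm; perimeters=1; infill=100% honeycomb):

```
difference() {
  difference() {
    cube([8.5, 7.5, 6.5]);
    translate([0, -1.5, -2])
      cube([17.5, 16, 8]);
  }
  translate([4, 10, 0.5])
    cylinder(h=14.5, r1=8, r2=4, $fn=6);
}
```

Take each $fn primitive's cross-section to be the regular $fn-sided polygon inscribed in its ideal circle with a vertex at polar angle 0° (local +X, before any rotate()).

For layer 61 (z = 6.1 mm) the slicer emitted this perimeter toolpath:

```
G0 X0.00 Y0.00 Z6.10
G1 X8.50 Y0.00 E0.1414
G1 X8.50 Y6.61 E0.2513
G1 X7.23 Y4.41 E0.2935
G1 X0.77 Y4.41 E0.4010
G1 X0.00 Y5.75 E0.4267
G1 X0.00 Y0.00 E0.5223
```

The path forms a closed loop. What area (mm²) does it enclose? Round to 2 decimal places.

39.40 mm²

Apply the shoelace formula to the sequence of (X, Y) vertices; enclosed area = 39.40 mm².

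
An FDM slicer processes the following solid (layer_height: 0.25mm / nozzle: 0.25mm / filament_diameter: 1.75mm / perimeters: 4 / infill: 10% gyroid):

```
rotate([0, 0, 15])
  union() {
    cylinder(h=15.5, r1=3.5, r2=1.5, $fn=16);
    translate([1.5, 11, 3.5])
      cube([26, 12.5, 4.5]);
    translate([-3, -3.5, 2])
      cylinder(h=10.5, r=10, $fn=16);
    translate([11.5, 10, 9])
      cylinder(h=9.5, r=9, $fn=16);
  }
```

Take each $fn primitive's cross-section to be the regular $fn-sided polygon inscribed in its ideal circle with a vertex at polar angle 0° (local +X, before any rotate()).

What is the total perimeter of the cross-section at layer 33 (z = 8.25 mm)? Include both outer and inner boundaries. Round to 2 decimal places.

At z = 8.25 mm: the cone (r1=3.5→r2=1.5) has section circumradius 2.435 here — a regular 16-gon (perimeter = 2·16·2.435·sin(180°/16) = 15.20 mm); the cube at (1.5, 11) is absent (z outside [3.5, 8]); the r=10 cylinder at (-3, -3.5) gives a regular 16-gon of circumradius 10 (constant along its height) (perimeter = 2·16·10.000·sin(180°/16) = 62.43 mm); the cylinder at (11.5, 10) is absent (z outside [9, 18.5]); Merging all regions: the cone lies entirely inside the r=10 cylinder at (-3, -3.5), so the union is just the r=10 cylinder at (-3, -3.5) — boundary = 62.43 mm; (rotated 15° about Z; rotation is an isometry so areas/perimeters/island counts are preserved). Overall, the cross-section is a single solid region. Total boundary length (outer) = 62.43 mm.

62.43 mm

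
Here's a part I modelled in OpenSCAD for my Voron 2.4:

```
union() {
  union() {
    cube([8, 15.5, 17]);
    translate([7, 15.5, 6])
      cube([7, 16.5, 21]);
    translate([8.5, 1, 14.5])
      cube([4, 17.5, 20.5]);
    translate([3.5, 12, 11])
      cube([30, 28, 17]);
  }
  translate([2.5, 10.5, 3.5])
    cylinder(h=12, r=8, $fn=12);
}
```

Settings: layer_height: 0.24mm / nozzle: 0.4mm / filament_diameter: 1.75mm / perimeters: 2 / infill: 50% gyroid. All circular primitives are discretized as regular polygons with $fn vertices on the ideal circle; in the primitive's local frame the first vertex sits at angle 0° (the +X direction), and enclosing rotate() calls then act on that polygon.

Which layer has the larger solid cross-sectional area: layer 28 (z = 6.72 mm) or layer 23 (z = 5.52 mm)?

Layer 28 (z = 6.72): the 8×15.5 cube contributes its full rectangle (area 124.00 mm²); the cube at (7, 15.5) (footprint 7×16.5) is included at this height (area 115.50 mm²); the cube at (8.5, 1) is absent (z outside [14.5, 35]); the cube at (3.5, 12) is not intersected at this z (z outside [11, 28]); Combining (union): the 2 present regions share edge segments without overlapping in area, so areas simply add but the touching pieces fuse into one outline (the shared edge portions become interior and drop out of the boundary) — area = 239.50 mm²; the cylinder at (2.5, 10.5): section is a regular 12-gon, circumradius r=8 (area = (12/2)·8.000²·sin(360°/12) = 192.00 mm²); Taking the union: the regions partially overlap — summed areas 431.50 mm² minus the doubly-counted overlap 99.31 mm² gives 332.19 mm² — area = 332.19 mm². So its area = 332.19 mm². Layer 23 (z = 5.52): the 8×15.5 cube contributes its full rectangle (area 124.00 mm²); the cube at (7, 15.5) does not reach this height (z outside [6, 27]); the cube at (8.5, 1) does not reach this height (z outside [14.5, 35]); the cube at (3.5, 12) is not intersected at this z (z outside [11, 28]); Taking the union: only the 8×15.5 cube is present, so the union is just that shape — area = 124.00 mm²; the r=8 cylinder at (2.5, 10.5) gives a regular 12-gon of circumradius 8 (constant along its height) (area = (12/2)·8.000²·sin(360°/12) = 192.00 mm²); Merging all regions: the regions partially overlap — summed areas 316.00 mm² minus the doubly-counted overlap 98.29 mm² gives 217.71 mm² — area = 217.71 mm². So its area = 217.71 mm². Layer 28 is larger (332.19 vs 217.71 mm²).

layer 28 (z = 6.72 mm)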